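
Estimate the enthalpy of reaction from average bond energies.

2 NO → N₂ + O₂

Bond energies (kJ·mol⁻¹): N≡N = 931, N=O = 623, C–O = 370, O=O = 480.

Bonds broken (reactants):
  N=O: 2 × 623 = 1246
  Σ(broken) = 1246 kJ
Bonds formed (products):
  N≡N: 1 × 931 = 931
  O=O: 1 × 480 = 480
  Σ(formed) = 1411 kJ
ΔH = Σ(broken) − Σ(formed) = 1246 − 1411 = −165 kJ

ΔH ≈ −165 kJ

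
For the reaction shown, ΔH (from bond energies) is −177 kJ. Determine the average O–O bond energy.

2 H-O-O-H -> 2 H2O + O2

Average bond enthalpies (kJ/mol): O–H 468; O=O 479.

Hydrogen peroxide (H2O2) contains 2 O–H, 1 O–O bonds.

D(O–O) ≈ 151 kJ/mol

Let D be the O–O bond energy.
Σ(broken) = 4×468 + 2×D = 1872 + 2D
Σ(formed) = 4×468 + 1×479 = 2351
ΔH = Σ(broken) − Σ(formed) = (1872 + 2D) − (2351) = −479 + 2D
Setting this equal to −177 kJ gives 2D = 302, so D = 151 kJ/mol.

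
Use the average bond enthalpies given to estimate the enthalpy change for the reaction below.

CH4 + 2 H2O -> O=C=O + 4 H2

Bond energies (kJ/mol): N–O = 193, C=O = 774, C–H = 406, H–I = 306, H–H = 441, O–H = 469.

ΔH ≈ +188 kJ

Bonds broken (reactants):
  C–H: 4 × 406 = 1624
  O–H: 4 × 469 = 1876
  Σ(broken) = 3500 kJ
Bonds formed (products):
  C=O: 2 × 774 = 1548
  H–H: 4 × 441 = 1764
  Σ(formed) = 3312 kJ
ΔH = Σ(broken) − Σ(formed) = 3500 − 3312 = +188 kJ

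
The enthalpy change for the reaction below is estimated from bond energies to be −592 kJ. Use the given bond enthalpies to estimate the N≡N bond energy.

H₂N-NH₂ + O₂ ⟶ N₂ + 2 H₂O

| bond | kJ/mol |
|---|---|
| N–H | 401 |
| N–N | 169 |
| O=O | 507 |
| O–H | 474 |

Let D be the N≡N bond energy.
Σ(broken) = 4×401 + 1×169 + 1×507 = 2280
Σ(formed) = 1×D + 4×474 = 1896 + D
ΔH = Σ(broken) − Σ(formed) = (2280) − (1896 + D) = +384 − D
Setting this equal to −592 kJ gives D = 976 kJ/mol.

D(N≡N) ≈ 976 kJ/mol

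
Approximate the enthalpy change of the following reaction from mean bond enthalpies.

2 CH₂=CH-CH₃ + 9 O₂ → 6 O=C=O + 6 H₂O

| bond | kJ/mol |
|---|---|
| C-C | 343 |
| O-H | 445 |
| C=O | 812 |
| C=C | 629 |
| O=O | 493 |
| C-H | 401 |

Bonds broken (reactants):
  C-C: 2 × 343 = 686
  C-H: 12 × 401 = 4812
  C=C: 2 × 629 = 1258
  O=O: 9 × 493 = 4437
  Σ(broken) = 11193 kJ
Bonds formed (products):
  C=O: 12 × 812 = 9744
  O-H: 12 × 445 = 5340
  Σ(formed) = 15084 kJ
ΔH = Σ(broken) − Σ(formed) = 11193 − 15084 = −3891 kJ

ΔH ≈ −3891 kJ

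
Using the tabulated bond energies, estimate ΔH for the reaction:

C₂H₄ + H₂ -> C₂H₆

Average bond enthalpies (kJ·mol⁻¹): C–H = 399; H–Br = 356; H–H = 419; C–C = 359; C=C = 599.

ΔH ≈ −139 kJ

Bonds broken (reactants):
  C–H: 4 × 399 = 1596
  C=C: 1 × 599 = 599
  H–H: 1 × 419 = 419
  Σ(broken) = 2614 kJ
Bonds formed (products):
  C–C: 1 × 359 = 359
  C–H: 6 × 399 = 2394
  Σ(formed) = 2753 kJ
ΔH = Σ(broken) − Σ(formed) = 2614 − 2753 = −139 kJ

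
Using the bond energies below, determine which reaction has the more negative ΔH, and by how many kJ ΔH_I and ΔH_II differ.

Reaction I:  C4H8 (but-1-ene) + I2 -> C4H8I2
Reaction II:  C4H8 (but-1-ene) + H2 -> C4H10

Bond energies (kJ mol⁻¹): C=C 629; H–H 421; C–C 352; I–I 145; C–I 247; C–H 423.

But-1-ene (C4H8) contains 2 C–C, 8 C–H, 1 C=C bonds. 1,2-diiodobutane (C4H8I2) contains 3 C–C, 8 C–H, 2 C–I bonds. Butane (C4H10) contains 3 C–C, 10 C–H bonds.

Reaction II, by 76 kJ

Reaction I:
  Bonds broken (reactants):
    C–C: 2 × 352 = 704
    C–H: 8 × 423 = 3384
    C=C: 1 × 629 = 629
    I–I: 1 × 145 = 145
    Σ(broken) = 4862 kJ
  Bonds formed (products):
    C–C: 3 × 352 = 1056
    C–H: 8 × 423 = 3384
    C–I: 2 × 247 = 494
    Σ(formed) = 4934 kJ
  ΔH_I = 4862 − 4934 = −72 kJ
Reaction II:
  Bonds broken (reactants):
    C–C: 2 × 352 = 704
    C–H: 8 × 423 = 3384
    C=C: 1 × 629 = 629
    H–H: 1 × 421 = 421
    Σ(broken) = 5138 kJ
  Bonds formed (products):
    C–C: 3 × 352 = 1056
    C–H: 10 × 423 = 4230
    Σ(formed) = 5286 kJ
  ΔH_II = 5138 − 5286 = −148 kJ
ΔH_I − ΔH_II = +76 kJ, so reaction II has the more negative ΔH; |ΔH_I − ΔH_II| = 76 kJ.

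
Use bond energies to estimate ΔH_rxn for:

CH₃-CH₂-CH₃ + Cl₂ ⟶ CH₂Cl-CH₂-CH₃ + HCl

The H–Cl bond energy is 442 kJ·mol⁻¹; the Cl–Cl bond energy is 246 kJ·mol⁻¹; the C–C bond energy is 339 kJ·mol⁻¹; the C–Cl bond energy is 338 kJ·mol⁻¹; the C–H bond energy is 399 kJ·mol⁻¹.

Bonds broken (reactants):
  C–C: 2 × 339 = 678
  C–H: 8 × 399 = 3192
  Cl–Cl: 1 × 246 = 246
  Σ(broken) = 4116 kJ
Bonds formed (products):
  C–C: 2 × 339 = 678
  C–Cl: 1 × 338 = 338
  C–H: 7 × 399 = 2793
  H–Cl: 1 × 442 = 442
  Σ(formed) = 4251 kJ
ΔH = Σ(broken) − Σ(formed) = 4116 − 4251 = −135 kJ

ΔH ≈ −135 kJ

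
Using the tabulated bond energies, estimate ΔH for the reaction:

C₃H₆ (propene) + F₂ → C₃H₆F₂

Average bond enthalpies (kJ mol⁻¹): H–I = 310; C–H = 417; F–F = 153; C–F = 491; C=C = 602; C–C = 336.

Bonds broken (reactants):
  C–C: 1 × 336 = 336
  C–H: 6 × 417 = 2502
  C=C: 1 × 602 = 602
  F–F: 1 × 153 = 153
  Σ(broken) = 3593 kJ
Bonds formed (products):
  C–C: 2 × 336 = 672
  C–F: 2 × 491 = 982
  C–H: 6 × 417 = 2502
  Σ(formed) = 4156 kJ
ΔH = Σ(broken) − Σ(formed) = 3593 − 4156 = −563 kJ

ΔH ≈ −563 kJ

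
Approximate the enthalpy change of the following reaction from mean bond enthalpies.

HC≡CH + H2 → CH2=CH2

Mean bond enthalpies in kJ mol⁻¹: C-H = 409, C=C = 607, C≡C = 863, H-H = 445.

ΔH ≈ −117 kJ

Bonds broken (reactants):
  C≡C: 1 × 863 = 863
  C-H: 2 × 409 = 818
  H-H: 1 × 445 = 445
  Σ(broken) = 2126 kJ
Bonds formed (products):
  C-H: 4 × 409 = 1636
  C=C: 1 × 607 = 607
  Σ(formed) = 2243 kJ
ΔH = Σ(broken) − Σ(formed) = 2126 − 2243 = −117 kJ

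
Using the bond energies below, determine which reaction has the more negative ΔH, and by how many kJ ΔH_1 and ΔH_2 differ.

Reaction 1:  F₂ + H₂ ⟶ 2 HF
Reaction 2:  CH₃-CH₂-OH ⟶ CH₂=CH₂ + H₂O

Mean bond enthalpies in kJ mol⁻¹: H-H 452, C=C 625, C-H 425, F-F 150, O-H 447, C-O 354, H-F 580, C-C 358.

Reaction 1:
  Bonds broken (reactants):
    F-F: 1 × 150 = 150
    H-H: 1 × 452 = 452
    Σ(broken) = 602 kJ
  Bonds formed (products):
    H-F: 2 × 580 = 1160
    Σ(formed) = 1160 kJ
  ΔH_1 = 602 − 1160 = −558 kJ
Reaction 2:
  Bonds broken (reactants):
    C-C: 1 × 358 = 358
    C-H: 5 × 425 = 2125
    C-O: 1 × 354 = 354
    O-H: 1 × 447 = 447
    Σ(broken) = 3284 kJ
  Bonds formed (products):
    C-H: 4 × 425 = 1700
    C=C: 1 × 625 = 625
    O-H: 2 × 447 = 894
    Σ(formed) = 3219 kJ
  ΔH_2 = 3284 − 3219 = +65 kJ
ΔH_1 − ΔH_2 = −623 kJ, so reaction 1 has the more negative ΔH; |ΔH_1 − ΔH_2| = 623 kJ.

Reaction 1, by 623 kJ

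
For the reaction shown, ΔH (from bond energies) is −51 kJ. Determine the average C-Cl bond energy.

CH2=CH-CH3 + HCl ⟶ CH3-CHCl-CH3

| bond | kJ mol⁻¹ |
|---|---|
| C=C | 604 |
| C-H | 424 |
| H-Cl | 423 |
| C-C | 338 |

Let D be the C-Cl bond energy.
Σ(broken) = 1×338 + 6×424 + 1×604 + 1×423 = 3909
Σ(formed) = 2×338 + 1×D + 7×424 = 3644 + D
ΔH = Σ(broken) − Σ(formed) = (3909) − (3644 + D) = +265 − D
Setting this equal to −51 kJ gives D = 316 kJ/mol.

D(C-Cl) ≈ 316 kJ/mol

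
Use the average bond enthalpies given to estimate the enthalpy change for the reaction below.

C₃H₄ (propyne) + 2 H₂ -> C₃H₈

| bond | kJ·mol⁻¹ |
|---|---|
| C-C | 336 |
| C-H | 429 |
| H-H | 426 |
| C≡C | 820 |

Bonds broken (reactants):
  C≡C: 1 × 820 = 820
  C-C: 1 × 336 = 336
  C-H: 4 × 429 = 1716
  H-H: 2 × 426 = 852
  Σ(broken) = 3724 kJ
Bonds formed (products):
  C-C: 2 × 336 = 672
  C-H: 8 × 429 = 3432
  Σ(formed) = 4104 kJ
ΔH = Σ(broken) − Σ(formed) = 3724 − 4104 = −380 kJ

ΔH ≈ −380 kJ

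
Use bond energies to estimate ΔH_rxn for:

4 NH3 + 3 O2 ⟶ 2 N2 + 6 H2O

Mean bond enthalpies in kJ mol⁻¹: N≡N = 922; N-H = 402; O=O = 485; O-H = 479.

Bonds broken (reactants):
  N-H: 12 × 402 = 4824
  O=O: 3 × 485 = 1455
  Σ(broken) = 6279 kJ
Bonds formed (products):
  N≡N: 2 × 922 = 1844
  O-H: 12 × 479 = 5748
  Σ(formed) = 7592 kJ
ΔH = Σ(broken) − Σ(formed) = 6279 − 7592 = −1313 kJ

ΔH ≈ −1313 kJ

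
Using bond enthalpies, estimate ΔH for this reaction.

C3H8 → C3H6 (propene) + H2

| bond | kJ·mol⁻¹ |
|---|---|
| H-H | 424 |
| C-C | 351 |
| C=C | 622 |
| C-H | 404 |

ΔH ≈ +113 kJ

Bonds broken (reactants):
  C-C: 2 × 351 = 702
  C-H: 8 × 404 = 3232
  Σ(broken) = 3934 kJ
Bonds formed (products):
  C-C: 1 × 351 = 351
  C-H: 6 × 404 = 2424
  C=C: 1 × 622 = 622
  H-H: 1 × 424 = 424
  Σ(formed) = 3821 kJ
ΔH = Σ(broken) − Σ(formed) = 3934 − 3821 = +113 kJ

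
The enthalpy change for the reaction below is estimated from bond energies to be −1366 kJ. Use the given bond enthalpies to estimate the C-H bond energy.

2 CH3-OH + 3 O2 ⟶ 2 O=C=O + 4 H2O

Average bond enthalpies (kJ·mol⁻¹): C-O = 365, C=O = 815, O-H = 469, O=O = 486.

D(C-H) ≈ 420 kJ/mol

Let D be the C-H bond energy.
Σ(broken) = 6×D + 2×365 + 2×469 + 3×486 = 3126 + 6D
Σ(formed) = 4×815 + 8×469 = 7012
ΔH = Σ(broken) − Σ(formed) = (3126 + 6D) − (7012) = −3886 + 6D
Setting this equal to −1366 kJ gives 6D = 2520, so D = 420 kJ/mol.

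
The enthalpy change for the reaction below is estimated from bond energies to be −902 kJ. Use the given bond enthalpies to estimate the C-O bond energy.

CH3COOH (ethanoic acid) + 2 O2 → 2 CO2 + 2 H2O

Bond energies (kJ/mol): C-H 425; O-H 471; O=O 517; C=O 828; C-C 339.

Let D be the C-O bond energy.
Σ(broken) = 1×339 + 3×425 + 1×D + 1×828 + 1×471 + 2×517 = 3947 + D
Σ(formed) = 4×828 + 4×471 = 5196
ΔH = Σ(broken) − Σ(formed) = (3947 + D) − (5196) = −1249 + D
Setting this equal to −902 kJ gives D = 347 kJ/mol.

D(C-O) ≈ 347 kJ/mol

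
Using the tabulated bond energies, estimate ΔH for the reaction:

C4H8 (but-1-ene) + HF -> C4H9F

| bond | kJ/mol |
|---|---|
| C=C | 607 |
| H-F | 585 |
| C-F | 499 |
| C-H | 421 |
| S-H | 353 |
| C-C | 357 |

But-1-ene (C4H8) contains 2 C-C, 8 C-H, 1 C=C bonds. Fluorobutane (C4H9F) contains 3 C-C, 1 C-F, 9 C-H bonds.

Bonds broken (reactants):
  C-C: 2 × 357 = 714
  C-H: 8 × 421 = 3368
  C=C: 1 × 607 = 607
  H-F: 1 × 585 = 585
  Σ(broken) = 5274 kJ
Bonds formed (products):
  C-C: 3 × 357 = 1071
  C-F: 1 × 499 = 499
  C-H: 9 × 421 = 3789
  Σ(formed) = 5359 kJ
ΔH = Σ(broken) − Σ(formed) = 5274 − 5359 = −85 kJ

ΔH ≈ −85 kJ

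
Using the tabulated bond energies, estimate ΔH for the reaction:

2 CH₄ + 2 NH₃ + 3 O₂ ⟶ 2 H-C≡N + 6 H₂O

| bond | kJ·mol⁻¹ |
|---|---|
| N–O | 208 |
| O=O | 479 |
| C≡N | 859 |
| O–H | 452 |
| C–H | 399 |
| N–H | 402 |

ΔH ≈ −899 kJ

Bonds broken (reactants):
  C–H: 8 × 399 = 3192
  N–H: 6 × 402 = 2412
  O=O: 3 × 479 = 1437
  Σ(broken) = 7041 kJ
Bonds formed (products):
  C≡N: 2 × 859 = 1718
  C–H: 2 × 399 = 798
  O–H: 12 × 452 = 5424
  Σ(formed) = 7940 kJ
ΔH = Σ(broken) − Σ(formed) = 7041 − 7940 = −899 kJ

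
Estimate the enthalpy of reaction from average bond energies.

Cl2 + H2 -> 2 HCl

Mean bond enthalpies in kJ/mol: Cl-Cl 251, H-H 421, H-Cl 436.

ΔH ≈ −200 kJ

Bonds broken (reactants):
  Cl-Cl: 1 × 251 = 251
  H-H: 1 × 421 = 421
  Σ(broken) = 672 kJ
Bonds formed (products):
  H-Cl: 2 × 436 = 872
  Σ(formed) = 872 kJ
ΔH = Σ(broken) − Σ(formed) = 672 − 872 = −200 kJ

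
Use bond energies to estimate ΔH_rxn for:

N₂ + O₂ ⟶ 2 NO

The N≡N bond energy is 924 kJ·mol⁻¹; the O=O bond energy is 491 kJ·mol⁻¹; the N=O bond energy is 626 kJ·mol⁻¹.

Bonds broken (reactants):
  N≡N: 1 × 924 = 924
  O=O: 1 × 491 = 491
  Σ(broken) = 1415 kJ
Bonds formed (products):
  N=O: 2 × 626 = 1252
  Σ(formed) = 1252 kJ
ΔH = Σ(broken) − Σ(formed) = 1415 − 1252 = +163 kJ

ΔH ≈ +163 kJ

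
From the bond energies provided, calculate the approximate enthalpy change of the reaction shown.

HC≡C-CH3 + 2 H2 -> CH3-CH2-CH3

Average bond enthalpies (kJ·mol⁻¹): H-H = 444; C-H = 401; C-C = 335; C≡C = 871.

Bonds broken (reactants):
  C≡C: 1 × 871 = 871
  C-C: 1 × 335 = 335
  C-H: 4 × 401 = 1604
  H-H: 2 × 444 = 888
  Σ(broken) = 3698 kJ
Bonds formed (products):
  C-C: 2 × 335 = 670
  C-H: 8 × 401 = 3208
  Σ(formed) = 3878 kJ
ΔH = Σ(broken) − Σ(formed) = 3698 − 3878 = −180 kJ

ΔH ≈ −180 kJ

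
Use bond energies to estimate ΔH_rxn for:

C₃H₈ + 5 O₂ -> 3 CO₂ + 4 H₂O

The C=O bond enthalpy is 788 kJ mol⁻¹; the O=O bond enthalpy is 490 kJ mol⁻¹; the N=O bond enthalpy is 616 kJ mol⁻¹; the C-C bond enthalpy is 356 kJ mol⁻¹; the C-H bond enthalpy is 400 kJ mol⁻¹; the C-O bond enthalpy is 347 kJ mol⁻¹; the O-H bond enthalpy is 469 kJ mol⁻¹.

Bonds broken (reactants):
  C-C: 2 × 356 = 712
  C-H: 8 × 400 = 3200
  O=O: 5 × 490 = 2450
  Σ(broken) = 6362 kJ
Bonds formed (products):
  C=O: 6 × 788 = 4728
  O-H: 8 × 469 = 3752
  Σ(formed) = 8480 kJ
ΔH = Σ(broken) − Σ(formed) = 6362 − 8480 = −2118 kJ

ΔH ≈ −2118 kJ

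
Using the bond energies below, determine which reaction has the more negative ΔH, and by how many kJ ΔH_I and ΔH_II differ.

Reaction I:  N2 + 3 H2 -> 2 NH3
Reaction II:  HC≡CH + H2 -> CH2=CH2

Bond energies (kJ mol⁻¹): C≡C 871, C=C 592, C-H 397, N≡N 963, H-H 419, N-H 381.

Reaction I:
  Bonds broken (reactants):
    H-H: 3 × 419 = 1257
    N≡N: 1 × 963 = 963
    Σ(broken) = 2220 kJ
  Bonds formed (products):
    N-H: 6 × 381 = 2286
    Σ(formed) = 2286 kJ
  ΔH_I = 2220 − 2286 = −66 kJ
Reaction II:
  Bonds broken (reactants):
    C≡C: 1 × 871 = 871
    C-H: 2 × 397 = 794
    H-H: 1 × 419 = 419
    Σ(broken) = 2084 kJ
  Bonds formed (products):
    C-H: 4 × 397 = 1588
    C=C: 1 × 592 = 592
    Σ(formed) = 2180 kJ
  ΔH_II = 2084 − 2180 = −96 kJ
ΔH_I − ΔH_II = +30 kJ, so reaction II has the more negative ΔH; |ΔH_I − ΔH_II| = 30 kJ.

Reaction II, by 30 kJ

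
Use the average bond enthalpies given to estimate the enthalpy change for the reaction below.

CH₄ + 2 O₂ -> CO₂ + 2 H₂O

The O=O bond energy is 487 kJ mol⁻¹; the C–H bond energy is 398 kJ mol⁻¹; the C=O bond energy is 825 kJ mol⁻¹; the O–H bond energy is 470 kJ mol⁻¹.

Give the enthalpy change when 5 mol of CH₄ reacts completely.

ΔH = −4820 kJ

Bonds broken (reactants):
  C–H: 4 × 398 = 1592
  O=O: 2 × 487 = 974
  Σ(broken) = 2566 kJ
Bonds formed (products):
  C=O: 2 × 825 = 1650
  O–H: 4 × 470 = 1880
  Σ(formed) = 3530 kJ
ΔH = Σ(broken) − Σ(formed) = 2566 − 3530 = −964 kJ
For 5× the reaction as written: 5 × (−964) = −4820 kJ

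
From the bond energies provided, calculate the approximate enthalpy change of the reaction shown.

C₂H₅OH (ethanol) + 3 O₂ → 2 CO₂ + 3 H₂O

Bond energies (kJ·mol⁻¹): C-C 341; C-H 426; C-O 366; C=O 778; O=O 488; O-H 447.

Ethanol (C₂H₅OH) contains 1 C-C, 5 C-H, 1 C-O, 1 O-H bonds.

Bonds broken (reactants):
  C-C: 1 × 341 = 341
  C-H: 5 × 426 = 2130
  C-O: 1 × 366 = 366
  O-H: 1 × 447 = 447
  O=O: 3 × 488 = 1464
  Σ(broken) = 4748 kJ
Bonds formed (products):
  C=O: 4 × 778 = 3112
  O-H: 6 × 447 = 2682
  Σ(formed) = 5794 kJ
ΔH = Σ(broken) − Σ(formed) = 4748 − 5794 = −1046 kJ

ΔH ≈ −1046 kJ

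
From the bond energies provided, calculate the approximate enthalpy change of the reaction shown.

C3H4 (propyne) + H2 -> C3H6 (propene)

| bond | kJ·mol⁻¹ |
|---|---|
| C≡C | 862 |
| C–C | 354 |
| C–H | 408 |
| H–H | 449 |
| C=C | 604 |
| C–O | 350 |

ΔH ≈ −109 kJ

Bonds broken (reactants):
  C≡C: 1 × 862 = 862
  C–C: 1 × 354 = 354
  C–H: 4 × 408 = 1632
  H–H: 1 × 449 = 449
  Σ(broken) = 3297 kJ
Bonds formed (products):
  C–C: 1 × 354 = 354
  C–H: 6 × 408 = 2448
  C=C: 1 × 604 = 604
  Σ(formed) = 3406 kJ
ΔH = Σ(broken) − Σ(formed) = 3297 − 3406 = −109 kJ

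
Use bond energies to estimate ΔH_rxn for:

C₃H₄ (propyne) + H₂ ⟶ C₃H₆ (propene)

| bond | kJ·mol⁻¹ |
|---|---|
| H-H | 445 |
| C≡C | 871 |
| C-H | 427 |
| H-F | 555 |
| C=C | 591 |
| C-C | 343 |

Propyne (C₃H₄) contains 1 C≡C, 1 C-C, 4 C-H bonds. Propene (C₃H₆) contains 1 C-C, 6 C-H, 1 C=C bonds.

Bonds broken (reactants):
  C≡C: 1 × 871 = 871
  C-C: 1 × 343 = 343
  C-H: 4 × 427 = 1708
  H-H: 1 × 445 = 445
  Σ(broken) = 3367 kJ
Bonds formed (products):
  C-C: 1 × 343 = 343
  C-H: 6 × 427 = 2562
  C=C: 1 × 591 = 591
  Σ(formed) = 3496 kJ
ΔH = Σ(broken) − Σ(formed) = 3367 − 3496 = −129 kJ

ΔH ≈ −129 kJ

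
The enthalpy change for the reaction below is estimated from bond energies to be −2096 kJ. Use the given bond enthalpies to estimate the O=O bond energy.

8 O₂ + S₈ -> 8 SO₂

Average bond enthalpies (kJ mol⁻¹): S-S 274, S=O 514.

Let D be the O=O bond energy.
Σ(broken) = 8×D + 8×274 = 2192 + 8D
Σ(formed) = 16×514 = 8224
ΔH = Σ(broken) − Σ(formed) = (2192 + 8D) − (8224) = −6032 + 8D
Setting this equal to −2096 kJ gives 8D = 3936, so D = 492 kJ/mol.

D(O=O) ≈ 492 kJ/mol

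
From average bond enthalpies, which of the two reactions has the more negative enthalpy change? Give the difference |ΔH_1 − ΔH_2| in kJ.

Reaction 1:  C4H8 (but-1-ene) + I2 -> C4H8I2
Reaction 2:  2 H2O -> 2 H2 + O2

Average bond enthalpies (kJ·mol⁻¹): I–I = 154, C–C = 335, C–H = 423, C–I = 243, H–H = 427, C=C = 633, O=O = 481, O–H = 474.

Reaction 1, by 595 kJ

Reaction 1:
  Bonds broken (reactants):
    C–C: 2 × 335 = 670
    C–H: 8 × 423 = 3384
    C=C: 1 × 633 = 633
    I–I: 1 × 154 = 154
    Σ(broken) = 4841 kJ
  Bonds formed (products):
    C–C: 3 × 335 = 1005
    C–H: 8 × 423 = 3384
    C–I: 2 × 243 = 486
    Σ(formed) = 4875 kJ
  ΔH_1 = 4841 − 4875 = −34 kJ
Reaction 2:
  Bonds broken (reactants):
    O–H: 4 × 474 = 1896
    Σ(broken) = 1896 kJ
  Bonds formed (products):
    H–H: 2 × 427 = 854
    O=O: 1 × 481 = 481
    Σ(formed) = 1335 kJ
  ΔH_2 = 1896 − 1335 = +561 kJ
ΔH_1 − ΔH_2 = −595 kJ, so reaction 1 has the more negative ΔH; |ΔH_1 − ΔH_2| = 595 kJ.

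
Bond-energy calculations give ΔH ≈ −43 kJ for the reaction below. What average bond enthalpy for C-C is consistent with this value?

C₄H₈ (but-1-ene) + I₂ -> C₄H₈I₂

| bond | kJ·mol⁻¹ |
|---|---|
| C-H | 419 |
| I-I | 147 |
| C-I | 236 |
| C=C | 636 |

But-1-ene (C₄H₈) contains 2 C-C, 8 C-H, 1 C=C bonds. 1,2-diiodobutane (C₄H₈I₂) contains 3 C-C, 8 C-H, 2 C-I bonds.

D(C-C) ≈ 354 kJ/mol

Let D be the C-C bond energy.
Σ(broken) = 2×D + 8×419 + 1×636 + 1×147 = 4135 + 2D
Σ(formed) = 3×D + 8×419 + 2×236 = 3824 + 3D
ΔH = Σ(broken) − Σ(formed) = (4135 + 2D) − (3824 + 3D) = +311 − D
Setting this equal to −43 kJ gives D = 354 kJ/mol.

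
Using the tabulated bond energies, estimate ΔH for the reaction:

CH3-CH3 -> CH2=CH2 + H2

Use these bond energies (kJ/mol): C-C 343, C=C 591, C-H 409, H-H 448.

ΔH ≈ +122 kJ

Bonds broken (reactants):
  C-C: 1 × 343 = 343
  C-H: 6 × 409 = 2454
  Σ(broken) = 2797 kJ
Bonds formed (products):
  C-H: 4 × 409 = 1636
  C=C: 1 × 591 = 591
  H-H: 1 × 448 = 448
  Σ(formed) = 2675 kJ
ΔH = Σ(broken) − Σ(formed) = 2797 − 2675 = +122 kJ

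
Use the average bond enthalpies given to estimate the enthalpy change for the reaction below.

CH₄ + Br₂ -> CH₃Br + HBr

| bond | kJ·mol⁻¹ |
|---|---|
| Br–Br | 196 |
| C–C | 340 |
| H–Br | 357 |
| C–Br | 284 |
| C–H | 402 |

ΔH ≈ −43 kJ

Bonds broken (reactants):
  Br–Br: 1 × 196 = 196
  C–H: 4 × 402 = 1608
  Σ(broken) = 1804 kJ
Bonds formed (products):
  C–Br: 1 × 284 = 284
  C–H: 3 × 402 = 1206
  H–Br: 1 × 357 = 357
  Σ(formed) = 1847 kJ
ΔH = Σ(broken) − Σ(formed) = 1804 − 1847 = −43 kJ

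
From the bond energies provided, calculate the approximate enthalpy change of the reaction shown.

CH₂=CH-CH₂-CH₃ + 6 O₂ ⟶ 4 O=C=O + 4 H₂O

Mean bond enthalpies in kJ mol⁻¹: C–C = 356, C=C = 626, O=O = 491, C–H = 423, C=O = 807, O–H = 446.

ΔH ≈ −2356 kJ

Bonds broken (reactants):
  C–C: 2 × 356 = 712
  C–H: 8 × 423 = 3384
  C=C: 1 × 626 = 626
  O=O: 6 × 491 = 2946
  Σ(broken) = 7668 kJ
Bonds formed (products):
  C=O: 8 × 807 = 6456
  O–H: 8 × 446 = 3568
  Σ(formed) = 10024 kJ
ΔH = Σ(broken) − Σ(formed) = 7668 − 10024 = −2356 kJ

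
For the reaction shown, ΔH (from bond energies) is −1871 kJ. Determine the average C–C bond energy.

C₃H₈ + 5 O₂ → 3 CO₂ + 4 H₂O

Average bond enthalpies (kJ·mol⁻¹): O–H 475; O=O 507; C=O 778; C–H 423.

D(C–C) ≈ 339 kJ/mol

Let D be the C–C bond energy.
Σ(broken) = 2×D + 8×423 + 5×507 = 5919 + 2D
Σ(formed) = 6×778 + 8×475 = 8468
ΔH = Σ(broken) − Σ(formed) = (5919 + 2D) − (8468) = −2549 + 2D
Setting this equal to −1871 kJ gives 2D = 678, so D = 339 kJ/mol.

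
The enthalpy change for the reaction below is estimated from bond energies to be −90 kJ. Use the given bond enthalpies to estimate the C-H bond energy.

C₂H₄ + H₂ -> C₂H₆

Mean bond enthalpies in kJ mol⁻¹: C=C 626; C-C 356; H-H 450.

Let D be the C-H bond energy.
Σ(broken) = 4×D + 1×626 + 1×450 = 1076 + 4D
Σ(formed) = 1×356 + 6×D = 356 + 6D
ΔH = Σ(broken) − Σ(formed) = (1076 + 4D) − (356 + 6D) = +720 − 2D
Setting this equal to −90 kJ gives 2D = 810, so D = 405 kJ/mol.

D(C-H) ≈ 405 kJ/mol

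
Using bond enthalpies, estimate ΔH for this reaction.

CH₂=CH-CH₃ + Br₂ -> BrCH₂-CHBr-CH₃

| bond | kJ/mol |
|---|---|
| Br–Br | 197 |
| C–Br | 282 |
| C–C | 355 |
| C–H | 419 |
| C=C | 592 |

ΔH ≈ −130 kJ

Bonds broken (reactants):
  Br–Br: 1 × 197 = 197
  C–C: 1 × 355 = 355
  C–H: 6 × 419 = 2514
  C=C: 1 × 592 = 592
  Σ(broken) = 3658 kJ
Bonds formed (products):
  C–Br: 2 × 282 = 564
  C–C: 2 × 355 = 710
  C–H: 6 × 419 = 2514
  Σ(formed) = 3788 kJ
ΔH = Σ(broken) − Σ(formed) = 3658 − 3788 = −130 kJ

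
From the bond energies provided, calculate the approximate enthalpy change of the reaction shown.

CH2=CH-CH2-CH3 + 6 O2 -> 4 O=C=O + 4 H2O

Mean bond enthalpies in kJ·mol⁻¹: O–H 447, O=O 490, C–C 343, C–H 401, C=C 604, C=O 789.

ΔH ≈ −2450 kJ

Bonds broken (reactants):
  C–C: 2 × 343 = 686
  C–H: 8 × 401 = 3208
  C=C: 1 × 604 = 604
  O=O: 6 × 490 = 2940
  Σ(broken) = 7438 kJ
Bonds formed (products):
  C=O: 8 × 789 = 6312
  O–H: 8 × 447 = 3576
  Σ(formed) = 9888 kJ
ΔH = Σ(broken) − Σ(formed) = 7438 − 9888 = −2450 kJ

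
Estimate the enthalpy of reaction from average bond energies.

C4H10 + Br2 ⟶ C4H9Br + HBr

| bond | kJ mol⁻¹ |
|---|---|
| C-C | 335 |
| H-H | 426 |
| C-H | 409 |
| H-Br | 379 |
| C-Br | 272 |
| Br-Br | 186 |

Bonds broken (reactants):
  Br-Br: 1 × 186 = 186
  C-C: 3 × 335 = 1005
  C-H: 10 × 409 = 4090
  Σ(broken) = 5281 kJ
Bonds formed (products):
  C-Br: 1 × 272 = 272
  C-C: 3 × 335 = 1005
  C-H: 9 × 409 = 3681
  H-Br: 1 × 379 = 379
  Σ(formed) = 5337 kJ
ΔH = Σ(broken) − Σ(formed) = 5281 − 5337 = −56 kJ

ΔH ≈ −56 kJ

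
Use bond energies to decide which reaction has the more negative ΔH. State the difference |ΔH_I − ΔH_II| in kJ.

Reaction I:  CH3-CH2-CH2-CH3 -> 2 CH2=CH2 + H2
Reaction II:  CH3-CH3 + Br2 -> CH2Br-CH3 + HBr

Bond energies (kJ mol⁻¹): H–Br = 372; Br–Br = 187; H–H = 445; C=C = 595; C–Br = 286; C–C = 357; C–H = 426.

Reaction I:
  Bonds broken (reactants):
    C–C: 3 × 357 = 1071
    C–H: 10 × 426 = 4260
    Σ(broken) = 5331 kJ
  Bonds formed (products):
    C–H: 8 × 426 = 3408
    C=C: 2 × 595 = 1190
    H–H: 1 × 445 = 445
    Σ(formed) = 5043 kJ
  ΔH_I = 5331 − 5043 = +288 kJ
Reaction II:
  Bonds broken (reactants):
    Br–Br: 1 × 187 = 187
    C–C: 1 × 357 = 357
    C–H: 6 × 426 = 2556
    Σ(broken) = 3100 kJ
  Bonds formed (products):
    C–Br: 1 × 286 = 286
    C–C: 1 × 357 = 357
    C–H: 5 × 426 = 2130
    H–Br: 1 × 372 = 372
    Σ(formed) = 3145 kJ
  ΔH_II = 3100 − 3145 = −45 kJ
ΔH_I − ΔH_II = +333 kJ, so reaction II has the more negative ΔH; |ΔH_I − ΔH_II| = 333 kJ.

Reaction II, by 333 kJ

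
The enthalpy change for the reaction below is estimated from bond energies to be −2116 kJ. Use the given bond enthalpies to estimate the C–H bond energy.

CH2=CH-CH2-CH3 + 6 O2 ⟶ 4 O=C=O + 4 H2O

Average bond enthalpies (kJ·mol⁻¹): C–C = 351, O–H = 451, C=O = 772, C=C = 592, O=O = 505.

D(C–H) ≈ 418 kJ/mol

Let D be the C–H bond energy.
Σ(broken) = 2×351 + 8×D + 1×592 + 6×505 = 4324 + 8D
Σ(formed) = 8×772 + 8×451 = 9784
ΔH = Σ(broken) − Σ(formed) = (4324 + 8D) − (9784) = −5460 + 8D
Setting this equal to −2116 kJ gives 8D = 3344, so D = 418 kJ/mol.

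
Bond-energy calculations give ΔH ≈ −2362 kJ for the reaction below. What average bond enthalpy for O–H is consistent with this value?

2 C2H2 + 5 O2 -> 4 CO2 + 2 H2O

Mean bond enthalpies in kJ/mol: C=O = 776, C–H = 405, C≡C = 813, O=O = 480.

D(O–H) ≈ 450 kJ/mol

Let D be the O–H bond energy.
Σ(broken) = 2×813 + 4×405 + 5×480 = 5646
Σ(formed) = 8×776 + 4×D = 6208 + 4D
ΔH = Σ(broken) − Σ(formed) = (5646) − (6208 + 4D) = −562 − 4D
Setting this equal to −2362 kJ gives 4D = 1800, so D = 450 kJ/mol.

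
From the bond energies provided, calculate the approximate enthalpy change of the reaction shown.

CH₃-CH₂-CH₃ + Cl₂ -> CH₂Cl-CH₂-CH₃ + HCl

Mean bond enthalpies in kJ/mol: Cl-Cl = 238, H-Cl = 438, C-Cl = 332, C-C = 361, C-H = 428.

ΔH ≈ −104 kJ

Bonds broken (reactants):
  C-C: 2 × 361 = 722
  C-H: 8 × 428 = 3424
  Cl-Cl: 1 × 238 = 238
  Σ(broken) = 4384 kJ
Bonds formed (products):
  C-C: 2 × 361 = 722
  C-Cl: 1 × 332 = 332
  C-H: 7 × 428 = 2996
  H-Cl: 1 × 438 = 438
  Σ(formed) = 4488 kJ
ΔH = Σ(broken) − Σ(formed) = 4384 − 4488 = −104 kJ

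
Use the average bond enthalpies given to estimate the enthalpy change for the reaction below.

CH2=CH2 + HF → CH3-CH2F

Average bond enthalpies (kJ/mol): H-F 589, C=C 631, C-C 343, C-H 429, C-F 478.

Bonds broken (reactants):
  C-H: 4 × 429 = 1716
  C=C: 1 × 631 = 631
  H-F: 1 × 589 = 589
  Σ(broken) = 2936 kJ
Bonds formed (products):
  C-C: 1 × 343 = 343
  C-F: 1 × 478 = 478
  C-H: 5 × 429 = 2145
  Σ(formed) = 2966 kJ
ΔH = Σ(broken) − Σ(formed) = 2936 − 2966 = −30 kJ

ΔH ≈ −30 kJ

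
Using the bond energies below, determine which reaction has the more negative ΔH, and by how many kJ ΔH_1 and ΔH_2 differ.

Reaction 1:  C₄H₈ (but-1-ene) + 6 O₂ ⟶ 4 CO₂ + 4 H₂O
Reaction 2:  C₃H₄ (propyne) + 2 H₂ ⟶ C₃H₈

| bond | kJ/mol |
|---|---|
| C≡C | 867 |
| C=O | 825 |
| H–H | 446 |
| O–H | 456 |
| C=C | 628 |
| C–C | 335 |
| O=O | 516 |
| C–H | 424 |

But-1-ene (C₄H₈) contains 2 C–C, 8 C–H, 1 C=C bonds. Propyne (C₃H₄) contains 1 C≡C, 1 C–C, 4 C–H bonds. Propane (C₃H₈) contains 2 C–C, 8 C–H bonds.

Reaction 1, by 2190 kJ

Reaction 1:
  Bonds broken (reactants):
    C–C: 2 × 335 = 670
    C–H: 8 × 424 = 3392
    C=C: 1 × 628 = 628
    O=O: 6 × 516 = 3096
    Σ(broken) = 7786 kJ
  Bonds formed (products):
    C=O: 8 × 825 = 6600
    O–H: 8 × 456 = 3648
    Σ(formed) = 10248 kJ
  ΔH_1 = 7786 − 10248 = −2462 kJ
Reaction 2:
  Bonds broken (reactants):
    C≡C: 1 × 867 = 867
    C–C: 1 × 335 = 335
    C–H: 4 × 424 = 1696
    H–H: 2 × 446 = 892
    Σ(broken) = 3790 kJ
  Bonds formed (products):
    C–C: 2 × 335 = 670
    C–H: 8 × 424 = 3392
    Σ(formed) = 4062 kJ
  ΔH_2 = 3790 − 4062 = −272 kJ
ΔH_1 − ΔH_2 = −2190 kJ, so reaction 1 has the more negative ΔH; |ΔH_1 − ΔH_2| = 2190 kJ.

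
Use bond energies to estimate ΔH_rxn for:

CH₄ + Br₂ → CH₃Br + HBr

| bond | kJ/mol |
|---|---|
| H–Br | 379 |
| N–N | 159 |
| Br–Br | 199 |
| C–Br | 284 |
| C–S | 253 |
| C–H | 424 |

ΔH ≈ −40 kJ

Bonds broken (reactants):
  Br–Br: 1 × 199 = 199
  C–H: 4 × 424 = 1696
  Σ(broken) = 1895 kJ
Bonds formed (products):
  C–Br: 1 × 284 = 284
  C–H: 3 × 424 = 1272
  H–Br: 1 × 379 = 379
  Σ(formed) = 1935 kJ
ΔH = Σ(broken) − Σ(formed) = 1895 − 1935 = −40 kJ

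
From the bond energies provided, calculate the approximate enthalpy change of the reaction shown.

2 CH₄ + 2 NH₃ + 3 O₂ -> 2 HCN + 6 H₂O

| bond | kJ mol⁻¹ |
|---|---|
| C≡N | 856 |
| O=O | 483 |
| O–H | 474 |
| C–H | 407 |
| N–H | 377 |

ΔH ≈ −1247 kJ

Bonds broken (reactants):
  C–H: 8 × 407 = 3256
  N–H: 6 × 377 = 2262
  O=O: 3 × 483 = 1449
  Σ(broken) = 6967 kJ
Bonds formed (products):
  C≡N: 2 × 856 = 1712
  C–H: 2 × 407 = 814
  O–H: 12 × 474 = 5688
  Σ(formed) = 8214 kJ
ΔH = Σ(broken) − Σ(formed) = 6967 − 8214 = −1247 kJ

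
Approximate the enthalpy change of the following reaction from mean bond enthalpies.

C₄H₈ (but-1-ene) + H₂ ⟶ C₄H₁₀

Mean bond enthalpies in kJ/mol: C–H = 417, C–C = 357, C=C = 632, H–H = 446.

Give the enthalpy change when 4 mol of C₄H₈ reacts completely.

ΔH = −452 kJ

Bonds broken (reactants):
  C–C: 2 × 357 = 714
  C–H: 8 × 417 = 3336
  C=C: 1 × 632 = 632
  H–H: 1 × 446 = 446
  Σ(broken) = 5128 kJ
Bonds formed (products):
  C–C: 3 × 357 = 1071
  C–H: 10 × 417 = 4170
  Σ(formed) = 5241 kJ
ΔH = Σ(broken) − Σ(formed) = 5128 − 5241 = −113 kJ
For 4× the reaction as written: 4 × (−113) = −452 kJ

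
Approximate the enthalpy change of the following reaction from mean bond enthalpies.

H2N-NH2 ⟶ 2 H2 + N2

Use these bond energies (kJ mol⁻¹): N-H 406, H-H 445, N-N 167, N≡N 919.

Bonds broken (reactants):
  N-H: 4 × 406 = 1624
  N-N: 1 × 167 = 167
  Σ(broken) = 1791 kJ
Bonds formed (products):
  H-H: 2 × 445 = 890
  N≡N: 1 × 919 = 919
  Σ(formed) = 1809 kJ
ΔH = Σ(broken) − Σ(formed) = 1791 − 1809 = −18 kJ

ΔH ≈ −18 kJ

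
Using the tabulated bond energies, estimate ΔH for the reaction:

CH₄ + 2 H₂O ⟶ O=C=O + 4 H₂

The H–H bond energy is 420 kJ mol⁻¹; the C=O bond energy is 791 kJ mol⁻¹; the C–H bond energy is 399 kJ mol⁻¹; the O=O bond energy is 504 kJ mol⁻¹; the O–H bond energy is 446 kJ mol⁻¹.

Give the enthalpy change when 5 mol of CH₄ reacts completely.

ΔH = +590 kJ

Bonds broken (reactants):
  C–H: 4 × 399 = 1596
  O–H: 4 × 446 = 1784
  Σ(broken) = 3380 kJ
Bonds formed (products):
  C=O: 2 × 791 = 1582
  H–H: 4 × 420 = 1680
  Σ(formed) = 3262 kJ
ΔH = Σ(broken) − Σ(formed) = 3380 − 3262 = +118 kJ
For 5× the reaction as written: 5 × (+118) = +590 kJ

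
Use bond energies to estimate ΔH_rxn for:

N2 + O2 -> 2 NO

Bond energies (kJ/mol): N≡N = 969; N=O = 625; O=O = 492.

Bonds broken (reactants):
  N≡N: 1 × 969 = 969
  O=O: 1 × 492 = 492
  Σ(broken) = 1461 kJ
Bonds formed (products):
  N=O: 2 × 625 = 1250
  Σ(formed) = 1250 kJ
ΔH = Σ(broken) − Σ(formed) = 1461 − 1250 = +211 kJ

ΔH ≈ +211 kJ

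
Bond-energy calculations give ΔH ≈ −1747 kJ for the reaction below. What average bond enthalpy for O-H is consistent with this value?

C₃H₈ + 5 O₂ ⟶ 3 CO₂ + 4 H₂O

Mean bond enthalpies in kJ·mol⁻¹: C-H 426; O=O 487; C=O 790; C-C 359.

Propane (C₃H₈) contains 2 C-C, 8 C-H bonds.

D(O-H) ≈ 446 kJ/mol

Let D be the O-H bond energy.
Σ(broken) = 2×359 + 8×426 + 5×487 = 6561
Σ(formed) = 6×790 + 8×D = 4740 + 8D
ΔH = Σ(broken) − Σ(formed) = (6561) − (4740 + 8D) = +1821 − 8D
Setting this equal to −1747 kJ gives 8D = 3568, so D = 446 kJ/mol.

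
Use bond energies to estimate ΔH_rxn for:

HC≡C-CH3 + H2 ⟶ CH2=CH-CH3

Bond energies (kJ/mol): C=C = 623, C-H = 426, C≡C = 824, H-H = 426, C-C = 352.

ΔH ≈ −225 kJ

Bonds broken (reactants):
  C≡C: 1 × 824 = 824
  C-C: 1 × 352 = 352
  C-H: 4 × 426 = 1704
  H-H: 1 × 426 = 426
  Σ(broken) = 3306 kJ
Bonds formed (products):
  C-C: 1 × 352 = 352
  C-H: 6 × 426 = 2556
  C=C: 1 × 623 = 623
  Σ(formed) = 3531 kJ
ΔH = Σ(broken) − Σ(formed) = 3306 − 3531 = −225 kJ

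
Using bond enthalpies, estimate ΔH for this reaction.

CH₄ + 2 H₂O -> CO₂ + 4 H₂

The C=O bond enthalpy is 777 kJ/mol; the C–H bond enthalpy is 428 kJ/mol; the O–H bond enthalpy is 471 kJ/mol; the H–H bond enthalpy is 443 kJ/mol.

ΔH ≈ +270 kJ

Bonds broken (reactants):
  C–H: 4 × 428 = 1712
  O–H: 4 × 471 = 1884
  Σ(broken) = 3596 kJ
Bonds formed (products):
  C=O: 2 × 777 = 1554
  H–H: 4 × 443 = 1772
  Σ(formed) = 3326 kJ
ΔH = Σ(broken) − Σ(formed) = 3596 − 3326 = +270 kJ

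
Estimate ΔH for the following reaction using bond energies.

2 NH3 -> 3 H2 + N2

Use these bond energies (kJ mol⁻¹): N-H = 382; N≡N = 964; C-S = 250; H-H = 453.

ΔH ≈ −31 kJ

Bonds broken (reactants):
  N-H: 6 × 382 = 2292
  Σ(broken) = 2292 kJ
Bonds formed (products):
  H-H: 3 × 453 = 1359
  N≡N: 1 × 964 = 964
  Σ(formed) = 2323 kJ
ΔH = Σ(broken) − Σ(formed) = 2292 − 2323 = −31 kJ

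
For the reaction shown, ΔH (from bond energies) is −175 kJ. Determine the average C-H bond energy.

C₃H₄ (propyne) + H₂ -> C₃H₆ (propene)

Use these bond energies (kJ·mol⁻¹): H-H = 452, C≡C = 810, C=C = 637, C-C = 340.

D(C-H) ≈ 400 kJ/mol

Let D be the C-H bond energy.
Σ(broken) = 1×810 + 1×340 + 4×D + 1×452 = 1602 + 4D
Σ(formed) = 1×340 + 6×D + 1×637 = 977 + 6D
ΔH = Σ(broken) − Σ(formed) = (1602 + 4D) − (977 + 6D) = +625 − 2D
Setting this equal to −175 kJ gives 2D = 800, so D = 400 kJ/mol.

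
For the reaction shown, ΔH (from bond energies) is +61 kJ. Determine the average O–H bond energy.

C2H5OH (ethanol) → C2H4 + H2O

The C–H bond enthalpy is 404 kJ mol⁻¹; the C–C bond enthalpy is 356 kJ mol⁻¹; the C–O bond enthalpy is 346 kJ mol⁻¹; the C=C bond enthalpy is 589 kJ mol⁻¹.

D(O–H) ≈ 456 kJ/mol

Let D be the O–H bond energy.
Σ(broken) = 1×356 + 5×404 + 1×346 + 1×D = 2722 + D
Σ(formed) = 4×404 + 1×589 + 2×D = 2205 + 2D
ΔH = Σ(broken) − Σ(formed) = (2722 + D) − (2205 + 2D) = +517 − D
Setting this equal to +61 kJ gives D = 456 kJ/mol.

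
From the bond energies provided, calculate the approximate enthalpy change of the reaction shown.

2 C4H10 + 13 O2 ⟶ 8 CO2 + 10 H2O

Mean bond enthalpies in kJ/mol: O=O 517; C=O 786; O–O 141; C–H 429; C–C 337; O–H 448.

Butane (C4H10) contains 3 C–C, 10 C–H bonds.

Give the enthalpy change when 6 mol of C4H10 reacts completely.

Bonds broken (reactants):
  C–C: 6 × 337 = 2022
  C–H: 20 × 429 = 8580
  O=O: 13 × 517 = 6721
  Σ(broken) = 17323 kJ
Bonds formed (products):
  C=O: 16 × 786 = 12576
  O–H: 20 × 448 = 8960
  Σ(formed) = 21536 kJ
ΔH = Σ(broken) − Σ(formed) = 17323 − 21536 = −4213 kJ
For 3× the reaction as written: 3 × (−4213) = −12639 kJ

ΔH = −12639 kJ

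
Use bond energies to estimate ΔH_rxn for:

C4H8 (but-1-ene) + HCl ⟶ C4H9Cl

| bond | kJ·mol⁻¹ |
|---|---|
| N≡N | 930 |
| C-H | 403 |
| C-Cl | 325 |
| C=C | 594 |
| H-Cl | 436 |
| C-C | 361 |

ΔH ≈ −59 kJ

Bonds broken (reactants):
  C-C: 2 × 361 = 722
  C-H: 8 × 403 = 3224
  C=C: 1 × 594 = 594
  H-Cl: 1 × 436 = 436
  Σ(broken) = 4976 kJ
Bonds formed (products):
  C-C: 3 × 361 = 1083
  C-Cl: 1 × 325 = 325
  C-H: 9 × 403 = 3627
  Σ(formed) = 5035 kJ
ΔH = Σ(broken) − Σ(formed) = 4976 − 5035 = −59 kJ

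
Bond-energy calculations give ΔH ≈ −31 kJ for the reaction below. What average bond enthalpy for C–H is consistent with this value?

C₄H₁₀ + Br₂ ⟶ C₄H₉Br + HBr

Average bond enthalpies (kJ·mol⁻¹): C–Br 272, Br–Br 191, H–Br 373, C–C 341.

D(C–H) ≈ 423 kJ/mol

Let D be the C–H bond energy.
Σ(broken) = 1×191 + 3×341 + 10×D = 1214 + 10D
Σ(formed) = 1×272 + 3×341 + 9×D + 1×373 = 1668 + 9D
ΔH = Σ(broken) − Σ(formed) = (1214 + 10D) − (1668 + 9D) = −454 + D
Setting this equal to −31 kJ gives D = 423 kJ/mol.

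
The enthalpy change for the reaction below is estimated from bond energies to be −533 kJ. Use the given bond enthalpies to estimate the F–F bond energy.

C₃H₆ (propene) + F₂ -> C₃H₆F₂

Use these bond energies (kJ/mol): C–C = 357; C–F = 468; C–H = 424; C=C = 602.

Let D be the F–F bond energy.
Σ(broken) = 1×357 + 6×424 + 1×602 + 1×D = 3503 + D
Σ(formed) = 2×357 + 2×468 + 6×424 = 4194
ΔH = Σ(broken) − Σ(formed) = (3503 + D) − (4194) = −691 + D
Setting this equal to −533 kJ gives D = 158 kJ/mol.

D(F–F) ≈ 158 kJ/mol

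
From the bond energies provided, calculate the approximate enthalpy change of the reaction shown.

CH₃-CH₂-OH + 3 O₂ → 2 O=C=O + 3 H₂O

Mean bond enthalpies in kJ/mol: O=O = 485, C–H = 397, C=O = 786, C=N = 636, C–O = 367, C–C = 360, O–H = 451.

Bonds broken (reactants):
  C–C: 1 × 360 = 360
  C–H: 5 × 397 = 1985
  C–O: 1 × 367 = 367
  O–H: 1 × 451 = 451
  O=O: 3 × 485 = 1455
  Σ(broken) = 4618 kJ
Bonds formed (products):
  C=O: 4 × 786 = 3144
  O–H: 6 × 451 = 2706
  Σ(formed) = 5850 kJ
ΔH = Σ(broken) − Σ(formed) = 4618 − 5850 = −1232 kJ

ΔH ≈ −1232 kJ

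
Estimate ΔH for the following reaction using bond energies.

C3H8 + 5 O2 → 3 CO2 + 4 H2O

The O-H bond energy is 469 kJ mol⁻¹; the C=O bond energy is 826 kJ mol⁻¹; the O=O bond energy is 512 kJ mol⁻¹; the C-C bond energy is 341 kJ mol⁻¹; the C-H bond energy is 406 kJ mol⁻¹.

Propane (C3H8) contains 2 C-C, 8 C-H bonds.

Bonds broken (reactants):
  C-C: 2 × 341 = 682
  C-H: 8 × 406 = 3248
  O=O: 5 × 512 = 2560
  Σ(broken) = 6490 kJ
Bonds formed (products):
  C=O: 6 × 826 = 4956
  O-H: 8 × 469 = 3752
  Σ(formed) = 8708 kJ
ΔH = Σ(broken) − Σ(formed) = 6490 − 8708 = −2218 kJ

ΔH ≈ −2218 kJ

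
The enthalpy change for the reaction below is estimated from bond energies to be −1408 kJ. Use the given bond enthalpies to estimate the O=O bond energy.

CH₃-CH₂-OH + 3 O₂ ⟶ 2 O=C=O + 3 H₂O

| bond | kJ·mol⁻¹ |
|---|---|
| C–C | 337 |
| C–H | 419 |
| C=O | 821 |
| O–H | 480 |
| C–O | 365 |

D(O=O) ≈ 493 kJ/mol

Let D be the O=O bond energy.
Σ(broken) = 1×337 + 5×419 + 1×365 + 1×480 + 3×D = 3277 + 3D
Σ(formed) = 4×821 + 6×480 = 6164
ΔH = Σ(broken) − Σ(formed) = (3277 + 3D) − (6164) = −2887 + 3D
Setting this equal to −1408 kJ gives 3D = 1479, so D = 493 kJ/mol.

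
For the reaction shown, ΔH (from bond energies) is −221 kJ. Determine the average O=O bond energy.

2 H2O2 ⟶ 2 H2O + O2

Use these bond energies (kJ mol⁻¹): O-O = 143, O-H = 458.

Let D be the O=O bond energy.
Σ(broken) = 4×458 + 2×143 = 2118
Σ(formed) = 4×458 + 1×D = 1832 + D
ΔH = Σ(broken) − Σ(formed) = (2118) − (1832 + D) = +286 − D
Setting this equal to −221 kJ gives D = 507 kJ/mol.

D(O=O) ≈ 507 kJ/mol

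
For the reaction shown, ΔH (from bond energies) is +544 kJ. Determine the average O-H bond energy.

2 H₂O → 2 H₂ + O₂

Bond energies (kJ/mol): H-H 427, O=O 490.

Let D be the O-H bond energy.
Σ(broken) = 4×D = 4D
Σ(formed) = 2×427 + 1×490 = 1344
ΔH = Σ(broken) − Σ(formed) = (4D) − (1344) = −1344 + 4D
Setting this equal to +544 kJ gives 4D = 1888, so D = 472 kJ/mol.

D(O-H) ≈ 472 kJ/mol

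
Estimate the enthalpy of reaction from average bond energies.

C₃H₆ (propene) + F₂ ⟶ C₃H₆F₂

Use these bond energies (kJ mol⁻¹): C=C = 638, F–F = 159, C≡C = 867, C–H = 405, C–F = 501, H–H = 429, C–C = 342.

ΔH ≈ −547 kJ

Bonds broken (reactants):
  C–C: 1 × 342 = 342
  C–H: 6 × 405 = 2430
  C=C: 1 × 638 = 638
  F–F: 1 × 159 = 159
  Σ(broken) = 3569 kJ
Bonds formed (products):
  C–C: 2 × 342 = 684
  C–F: 2 × 501 = 1002
  C–H: 6 × 405 = 2430
  Σ(formed) = 4116 kJ
ΔH = Σ(broken) − Σ(formed) = 3569 − 4116 = −547 kJ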